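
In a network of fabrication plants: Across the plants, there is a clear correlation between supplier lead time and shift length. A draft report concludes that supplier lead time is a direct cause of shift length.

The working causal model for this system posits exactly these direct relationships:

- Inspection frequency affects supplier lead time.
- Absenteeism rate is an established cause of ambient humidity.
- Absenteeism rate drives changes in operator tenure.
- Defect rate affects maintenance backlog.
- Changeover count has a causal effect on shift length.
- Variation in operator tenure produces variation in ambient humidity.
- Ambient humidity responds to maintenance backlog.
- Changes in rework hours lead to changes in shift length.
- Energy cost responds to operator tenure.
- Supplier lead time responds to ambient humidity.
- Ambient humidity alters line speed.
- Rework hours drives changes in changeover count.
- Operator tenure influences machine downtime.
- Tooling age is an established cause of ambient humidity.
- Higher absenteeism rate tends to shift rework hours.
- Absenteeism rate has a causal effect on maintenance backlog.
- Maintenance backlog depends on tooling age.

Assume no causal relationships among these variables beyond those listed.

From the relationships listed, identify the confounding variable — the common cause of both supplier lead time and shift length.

absenteeism rate

Absenteeism rate has a causal path to supplier lead time (absenteeism rate → ambient humidity → supplier lead time) and a separate causal path to shift length (absenteeism rate → rework hours → shift length), so it is a common cause of both.
No stated relationship gives supplier lead time a causal route to shift length, so the correlation is explained by the shared upstream cause rather than a direct effect.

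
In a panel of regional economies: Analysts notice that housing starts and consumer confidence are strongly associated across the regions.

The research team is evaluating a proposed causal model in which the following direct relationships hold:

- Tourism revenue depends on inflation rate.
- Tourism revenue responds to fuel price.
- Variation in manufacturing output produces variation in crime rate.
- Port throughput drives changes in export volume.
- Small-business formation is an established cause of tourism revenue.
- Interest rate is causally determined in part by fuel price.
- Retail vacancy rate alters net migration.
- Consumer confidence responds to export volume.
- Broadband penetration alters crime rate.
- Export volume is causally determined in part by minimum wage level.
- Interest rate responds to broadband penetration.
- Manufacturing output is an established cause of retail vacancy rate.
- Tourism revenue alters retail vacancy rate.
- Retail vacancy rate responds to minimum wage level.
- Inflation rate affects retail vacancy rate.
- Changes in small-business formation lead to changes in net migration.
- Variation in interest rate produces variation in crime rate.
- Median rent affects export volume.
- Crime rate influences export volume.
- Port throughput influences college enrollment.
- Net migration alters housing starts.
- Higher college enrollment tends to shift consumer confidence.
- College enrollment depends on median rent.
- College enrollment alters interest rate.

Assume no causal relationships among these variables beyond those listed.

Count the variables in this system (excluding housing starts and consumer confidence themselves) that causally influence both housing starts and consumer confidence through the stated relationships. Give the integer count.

The common causes are: fuel price (to housing starts via fuel price → tourism revenue → retail vacancy rate → net migration → housing starts; to consumer confidence via fuel price → interest rate → crime rate → export volume → consumer confidence); manufacturing output (to housing starts via manufacturing output → retail vacancy rate → net migration → housing starts; to consumer confidence via manufacturing output → crime rate → export volume → consumer confidence); minimum wage level (to housing starts via minimum wage level → retail vacancy rate → net migration → housing starts; to consumer confidence via minimum wage level → export volume → consumer confidence).
Every other variable lacks a causal path to at least one of housing starts and consumer confidence.

3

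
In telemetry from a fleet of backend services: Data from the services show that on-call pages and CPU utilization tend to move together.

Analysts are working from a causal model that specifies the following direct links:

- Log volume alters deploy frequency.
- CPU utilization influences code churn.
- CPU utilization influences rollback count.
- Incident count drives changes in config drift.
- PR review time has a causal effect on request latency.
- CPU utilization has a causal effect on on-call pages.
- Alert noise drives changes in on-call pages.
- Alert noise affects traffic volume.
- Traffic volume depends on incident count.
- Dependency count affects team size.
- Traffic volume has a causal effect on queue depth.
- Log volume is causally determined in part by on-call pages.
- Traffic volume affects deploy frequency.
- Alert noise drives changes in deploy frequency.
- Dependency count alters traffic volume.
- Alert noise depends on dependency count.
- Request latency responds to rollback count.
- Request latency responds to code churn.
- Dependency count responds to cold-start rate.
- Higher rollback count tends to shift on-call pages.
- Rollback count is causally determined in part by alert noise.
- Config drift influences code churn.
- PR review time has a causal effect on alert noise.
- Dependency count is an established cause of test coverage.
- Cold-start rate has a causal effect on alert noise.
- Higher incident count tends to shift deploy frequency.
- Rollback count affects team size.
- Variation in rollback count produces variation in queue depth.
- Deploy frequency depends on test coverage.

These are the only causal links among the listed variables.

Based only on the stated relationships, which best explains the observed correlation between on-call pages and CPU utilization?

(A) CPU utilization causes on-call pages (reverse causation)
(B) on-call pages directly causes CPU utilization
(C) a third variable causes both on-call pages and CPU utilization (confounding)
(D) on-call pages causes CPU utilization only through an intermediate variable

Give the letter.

The stated link runs CPU utilization → on-call pages; on-call pages has no causal path to CPU utilization. No variable causes both, so confounding is ruled out. The correlation reflects reverse causation.

A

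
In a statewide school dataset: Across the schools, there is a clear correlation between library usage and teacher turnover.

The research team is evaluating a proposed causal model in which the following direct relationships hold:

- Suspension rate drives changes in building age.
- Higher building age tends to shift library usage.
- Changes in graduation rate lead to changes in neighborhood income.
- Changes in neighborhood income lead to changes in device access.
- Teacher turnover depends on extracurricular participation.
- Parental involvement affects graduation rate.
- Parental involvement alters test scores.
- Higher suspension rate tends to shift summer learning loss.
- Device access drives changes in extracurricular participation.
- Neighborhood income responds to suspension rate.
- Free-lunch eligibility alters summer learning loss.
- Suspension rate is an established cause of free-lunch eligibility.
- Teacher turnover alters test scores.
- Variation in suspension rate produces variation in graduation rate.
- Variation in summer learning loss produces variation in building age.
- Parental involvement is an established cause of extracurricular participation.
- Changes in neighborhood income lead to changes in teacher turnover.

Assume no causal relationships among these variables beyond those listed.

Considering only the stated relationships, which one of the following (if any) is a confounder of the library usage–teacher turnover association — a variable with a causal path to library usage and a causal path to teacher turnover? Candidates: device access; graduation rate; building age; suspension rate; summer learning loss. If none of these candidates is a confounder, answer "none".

Suspension rate causes library usage (suspension rate → building age → library usage) and also causes teacher turnover (suspension rate → neighborhood income → teacher turnover); it is a common cause of both.
Each of the other candidates lacks a causal path to at least one of library usage and teacher turnover, so they do not confound the relationship.

suspension rate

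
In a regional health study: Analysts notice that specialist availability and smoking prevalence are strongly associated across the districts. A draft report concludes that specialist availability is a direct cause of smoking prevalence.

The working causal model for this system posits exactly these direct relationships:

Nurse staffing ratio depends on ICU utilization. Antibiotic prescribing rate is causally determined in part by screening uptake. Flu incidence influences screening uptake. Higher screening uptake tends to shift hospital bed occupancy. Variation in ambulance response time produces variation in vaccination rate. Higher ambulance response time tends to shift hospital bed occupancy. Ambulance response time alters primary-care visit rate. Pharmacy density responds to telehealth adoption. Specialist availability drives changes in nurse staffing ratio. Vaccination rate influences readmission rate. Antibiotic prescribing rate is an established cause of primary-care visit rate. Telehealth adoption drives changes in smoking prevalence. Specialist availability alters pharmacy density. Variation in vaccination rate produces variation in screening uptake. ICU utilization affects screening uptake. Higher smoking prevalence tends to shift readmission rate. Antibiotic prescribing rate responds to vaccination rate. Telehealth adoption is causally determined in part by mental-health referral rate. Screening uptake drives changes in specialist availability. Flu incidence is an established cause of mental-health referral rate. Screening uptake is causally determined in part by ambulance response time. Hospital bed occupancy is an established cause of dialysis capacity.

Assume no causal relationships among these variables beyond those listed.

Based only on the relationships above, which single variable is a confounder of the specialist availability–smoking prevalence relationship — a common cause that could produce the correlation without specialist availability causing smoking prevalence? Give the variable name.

flu incidence

Flu incidence has a causal path to specialist availability (flu incidence → screening uptake → specialist availability) and a separate causal path to smoking prevalence (flu incidence → mental-health referral rate → telehealth adoption → smoking prevalence), so it is a common cause of both.
No stated relationship gives specialist availability a causal route to smoking prevalence, so the correlation is explained by the shared upstream cause rather than a direct effect.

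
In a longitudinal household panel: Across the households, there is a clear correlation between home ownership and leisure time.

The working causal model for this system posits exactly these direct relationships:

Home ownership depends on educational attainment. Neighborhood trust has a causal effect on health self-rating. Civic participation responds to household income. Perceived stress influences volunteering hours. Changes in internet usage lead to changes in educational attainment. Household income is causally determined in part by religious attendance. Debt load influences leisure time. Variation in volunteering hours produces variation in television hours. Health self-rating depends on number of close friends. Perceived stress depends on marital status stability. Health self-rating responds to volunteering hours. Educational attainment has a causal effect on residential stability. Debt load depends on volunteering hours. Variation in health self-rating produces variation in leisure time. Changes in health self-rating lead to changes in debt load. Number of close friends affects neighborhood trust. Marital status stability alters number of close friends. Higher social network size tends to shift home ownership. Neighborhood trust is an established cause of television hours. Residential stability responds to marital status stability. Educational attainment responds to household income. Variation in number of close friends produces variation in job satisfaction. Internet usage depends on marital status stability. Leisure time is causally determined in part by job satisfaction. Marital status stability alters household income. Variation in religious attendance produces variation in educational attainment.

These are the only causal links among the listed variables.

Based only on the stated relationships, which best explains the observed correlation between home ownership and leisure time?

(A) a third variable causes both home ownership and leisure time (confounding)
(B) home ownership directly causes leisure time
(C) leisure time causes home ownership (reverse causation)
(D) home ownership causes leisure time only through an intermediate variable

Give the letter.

Marital status stability causes home ownership (marital status stability → internet usage → educational attainment → home ownership) and leisure time (marital status stability → number of close friends → job satisfaction → leisure time) — a common cause creating the correlation.
There is no stated path from home ownership to leisure time or from leisure time to home ownership, so neither direct nor reverse causation applies.

A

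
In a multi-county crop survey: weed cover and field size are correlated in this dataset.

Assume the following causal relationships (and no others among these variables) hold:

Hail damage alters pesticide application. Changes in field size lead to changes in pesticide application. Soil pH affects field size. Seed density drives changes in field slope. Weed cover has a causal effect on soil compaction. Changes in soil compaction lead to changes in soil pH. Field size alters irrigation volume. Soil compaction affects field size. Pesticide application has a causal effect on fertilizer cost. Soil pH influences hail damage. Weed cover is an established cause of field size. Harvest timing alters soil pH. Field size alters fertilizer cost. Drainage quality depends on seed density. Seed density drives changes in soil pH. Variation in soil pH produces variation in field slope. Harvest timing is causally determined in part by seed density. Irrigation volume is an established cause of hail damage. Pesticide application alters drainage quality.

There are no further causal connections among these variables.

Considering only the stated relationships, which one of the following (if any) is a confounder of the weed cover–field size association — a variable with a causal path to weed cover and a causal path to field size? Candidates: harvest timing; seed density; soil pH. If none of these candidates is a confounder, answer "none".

none

None of the listed candidates has causal paths to both weed cover and field size in the stated relationships, so none is a common cause.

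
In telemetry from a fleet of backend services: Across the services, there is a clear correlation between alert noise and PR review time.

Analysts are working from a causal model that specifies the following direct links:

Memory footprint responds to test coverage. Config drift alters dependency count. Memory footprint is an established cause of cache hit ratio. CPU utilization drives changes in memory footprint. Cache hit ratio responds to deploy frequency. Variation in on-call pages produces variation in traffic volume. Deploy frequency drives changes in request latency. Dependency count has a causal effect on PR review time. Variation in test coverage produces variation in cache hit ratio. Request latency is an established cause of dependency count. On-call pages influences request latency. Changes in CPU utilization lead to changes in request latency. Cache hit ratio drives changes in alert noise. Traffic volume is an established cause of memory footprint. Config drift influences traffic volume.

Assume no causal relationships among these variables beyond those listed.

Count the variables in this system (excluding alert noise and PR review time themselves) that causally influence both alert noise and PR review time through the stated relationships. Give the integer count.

4

The common causes are: CPU utilization (to alert noise via CPU utilization → memory footprint → cache hit ratio → alert noise; to PR review time via CPU utilization → request latency → dependency count → PR review time); config drift (to alert noise via config drift → traffic volume → memory footprint → cache hit ratio → alert noise; to PR review time via config drift → dependency count → PR review time); deploy frequency (to alert noise via deploy frequency → cache hit ratio → alert noise; to PR review time via deploy frequency → request latency → dependency count → PR review time); on-call pages (to alert noise via on-call pages → traffic volume → memory footprint → cache hit ratio → alert noise; to PR review time via on-call pages → request latency → dependency count → PR review time).
Every other variable lacks a causal path to at least one of alert noise and PR review time.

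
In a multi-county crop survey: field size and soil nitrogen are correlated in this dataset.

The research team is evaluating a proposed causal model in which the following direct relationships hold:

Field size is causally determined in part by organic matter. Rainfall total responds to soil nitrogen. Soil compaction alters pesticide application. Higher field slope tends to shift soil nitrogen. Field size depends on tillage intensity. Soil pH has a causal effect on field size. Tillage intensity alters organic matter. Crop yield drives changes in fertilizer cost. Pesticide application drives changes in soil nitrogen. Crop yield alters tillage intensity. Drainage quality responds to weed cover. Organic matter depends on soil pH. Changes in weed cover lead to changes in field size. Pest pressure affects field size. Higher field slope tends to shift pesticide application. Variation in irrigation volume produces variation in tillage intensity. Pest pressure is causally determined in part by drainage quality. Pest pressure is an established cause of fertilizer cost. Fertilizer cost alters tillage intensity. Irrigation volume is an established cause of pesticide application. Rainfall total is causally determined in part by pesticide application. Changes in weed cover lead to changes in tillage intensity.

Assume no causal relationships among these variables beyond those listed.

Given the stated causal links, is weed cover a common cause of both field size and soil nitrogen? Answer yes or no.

Weed cover has no stated causal path to soil nitrogen. A confounder must cause both variables, so weed cover does not qualify.

no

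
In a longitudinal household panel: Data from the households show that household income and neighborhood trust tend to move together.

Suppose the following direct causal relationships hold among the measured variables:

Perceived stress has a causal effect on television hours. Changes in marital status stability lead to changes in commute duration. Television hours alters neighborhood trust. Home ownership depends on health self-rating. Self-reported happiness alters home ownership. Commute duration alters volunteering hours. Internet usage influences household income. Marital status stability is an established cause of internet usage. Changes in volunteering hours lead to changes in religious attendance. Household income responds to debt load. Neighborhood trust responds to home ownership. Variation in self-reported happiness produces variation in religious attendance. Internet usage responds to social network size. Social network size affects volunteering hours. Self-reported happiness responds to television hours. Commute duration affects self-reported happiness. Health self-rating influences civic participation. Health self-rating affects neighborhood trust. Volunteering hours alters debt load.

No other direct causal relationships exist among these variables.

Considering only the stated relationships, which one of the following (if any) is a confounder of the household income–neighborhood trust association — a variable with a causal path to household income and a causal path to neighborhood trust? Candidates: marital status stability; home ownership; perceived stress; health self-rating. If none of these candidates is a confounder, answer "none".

marital status stability

Marital status stability causes household income (marital status stability → internet usage → household income) and also causes neighborhood trust (marital status stability → commute duration → self-reported happiness → home ownership → neighborhood trust); it is a common cause of both.
Each of the other candidates lacks a causal path to at least one of household income and neighborhood trust, so they do not confound the relationship.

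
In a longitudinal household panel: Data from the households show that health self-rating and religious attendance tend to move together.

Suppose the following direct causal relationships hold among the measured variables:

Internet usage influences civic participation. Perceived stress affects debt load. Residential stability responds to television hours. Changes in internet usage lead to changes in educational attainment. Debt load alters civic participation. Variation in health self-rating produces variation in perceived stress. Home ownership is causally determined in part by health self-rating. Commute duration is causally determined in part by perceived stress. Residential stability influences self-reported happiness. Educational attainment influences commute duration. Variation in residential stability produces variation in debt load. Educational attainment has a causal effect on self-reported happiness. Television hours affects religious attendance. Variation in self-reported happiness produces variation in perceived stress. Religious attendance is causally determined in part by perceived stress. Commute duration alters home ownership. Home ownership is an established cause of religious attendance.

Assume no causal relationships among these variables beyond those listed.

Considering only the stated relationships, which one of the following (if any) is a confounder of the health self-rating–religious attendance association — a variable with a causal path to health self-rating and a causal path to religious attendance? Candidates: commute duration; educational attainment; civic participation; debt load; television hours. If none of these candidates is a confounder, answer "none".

None of the listed candidates has causal paths to both health self-rating and religious attendance in the stated relationships, so none is a common cause.

none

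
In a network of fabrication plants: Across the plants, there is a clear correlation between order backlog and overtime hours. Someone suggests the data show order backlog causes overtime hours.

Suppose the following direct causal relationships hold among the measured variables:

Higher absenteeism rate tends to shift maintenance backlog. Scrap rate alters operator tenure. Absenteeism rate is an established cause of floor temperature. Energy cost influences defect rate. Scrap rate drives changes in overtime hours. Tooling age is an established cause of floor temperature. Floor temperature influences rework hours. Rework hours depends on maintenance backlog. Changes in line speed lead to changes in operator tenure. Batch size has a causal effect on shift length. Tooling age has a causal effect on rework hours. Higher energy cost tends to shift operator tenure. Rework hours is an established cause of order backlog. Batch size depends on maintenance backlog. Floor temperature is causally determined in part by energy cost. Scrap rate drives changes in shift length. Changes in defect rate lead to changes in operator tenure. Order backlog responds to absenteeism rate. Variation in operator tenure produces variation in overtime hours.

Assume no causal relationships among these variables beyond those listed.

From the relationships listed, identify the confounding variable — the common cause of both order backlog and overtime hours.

energy cost

Energy cost has a causal path to order backlog (energy cost → floor temperature → rework hours → order backlog) and a separate causal path to overtime hours (energy cost → operator tenure → overtime hours), so it is a common cause of both.
No stated relationship gives order backlog a causal route to overtime hours, so the correlation is explained by the shared upstream cause rather than a direct effect.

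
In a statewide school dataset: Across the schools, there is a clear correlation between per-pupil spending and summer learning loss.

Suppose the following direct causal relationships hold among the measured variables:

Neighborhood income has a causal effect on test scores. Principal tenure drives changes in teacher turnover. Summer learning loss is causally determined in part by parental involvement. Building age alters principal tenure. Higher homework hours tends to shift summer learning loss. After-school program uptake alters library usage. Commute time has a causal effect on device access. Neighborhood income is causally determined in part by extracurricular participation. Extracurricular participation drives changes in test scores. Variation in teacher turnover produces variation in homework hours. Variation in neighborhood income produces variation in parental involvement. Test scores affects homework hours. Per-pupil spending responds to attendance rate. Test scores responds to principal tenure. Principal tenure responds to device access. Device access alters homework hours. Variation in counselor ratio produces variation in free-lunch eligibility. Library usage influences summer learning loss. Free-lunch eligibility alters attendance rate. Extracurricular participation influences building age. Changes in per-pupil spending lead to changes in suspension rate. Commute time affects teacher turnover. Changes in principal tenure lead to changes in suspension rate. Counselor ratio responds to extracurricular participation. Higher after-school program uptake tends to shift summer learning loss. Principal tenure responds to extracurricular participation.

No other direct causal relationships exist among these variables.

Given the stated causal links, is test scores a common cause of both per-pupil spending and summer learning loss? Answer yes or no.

no

Test scores has no stated causal path to per-pupil spending. A confounder must cause both variables, so test scores does not qualify.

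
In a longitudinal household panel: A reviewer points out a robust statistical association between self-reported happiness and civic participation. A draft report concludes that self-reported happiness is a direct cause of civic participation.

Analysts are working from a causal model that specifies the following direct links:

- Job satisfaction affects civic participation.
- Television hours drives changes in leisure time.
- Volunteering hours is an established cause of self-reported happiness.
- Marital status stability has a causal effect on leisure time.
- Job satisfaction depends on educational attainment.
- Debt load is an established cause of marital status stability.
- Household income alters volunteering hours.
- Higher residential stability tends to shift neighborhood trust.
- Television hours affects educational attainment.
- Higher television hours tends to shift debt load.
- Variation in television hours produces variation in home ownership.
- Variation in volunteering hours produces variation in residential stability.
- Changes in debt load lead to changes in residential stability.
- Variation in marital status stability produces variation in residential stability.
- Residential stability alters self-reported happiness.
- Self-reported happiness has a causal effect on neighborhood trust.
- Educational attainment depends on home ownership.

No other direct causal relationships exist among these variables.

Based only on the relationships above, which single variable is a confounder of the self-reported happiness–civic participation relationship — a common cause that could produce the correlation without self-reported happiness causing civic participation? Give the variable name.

Television hours has a causal path to self-reported happiness (television hours → debt load → residential stability → self-reported happiness) and a separate causal path to civic participation (television hours → educational attainment → job satisfaction → civic participation), so it is a common cause of both.
No stated relationship gives self-reported happiness a causal route to civic participation, so the correlation is explained by the shared upstream cause rather than a direct effect.

television hours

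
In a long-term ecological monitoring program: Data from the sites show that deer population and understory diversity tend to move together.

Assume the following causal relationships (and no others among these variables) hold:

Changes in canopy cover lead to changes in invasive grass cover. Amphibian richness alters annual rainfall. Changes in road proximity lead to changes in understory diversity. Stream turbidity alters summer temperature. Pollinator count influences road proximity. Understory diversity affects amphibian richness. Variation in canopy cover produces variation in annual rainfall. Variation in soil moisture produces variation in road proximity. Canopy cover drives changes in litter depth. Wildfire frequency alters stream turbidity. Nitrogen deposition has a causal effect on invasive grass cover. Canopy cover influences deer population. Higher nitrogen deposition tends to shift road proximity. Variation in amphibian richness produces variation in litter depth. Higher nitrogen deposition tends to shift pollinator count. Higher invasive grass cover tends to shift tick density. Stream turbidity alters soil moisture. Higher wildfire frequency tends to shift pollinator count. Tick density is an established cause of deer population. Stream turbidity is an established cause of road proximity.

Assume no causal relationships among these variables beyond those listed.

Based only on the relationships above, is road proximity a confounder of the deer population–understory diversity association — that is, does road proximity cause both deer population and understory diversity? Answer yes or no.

no

Road proximity has no stated causal path to deer population. A confounder must cause both variables, so road proximity does not qualify.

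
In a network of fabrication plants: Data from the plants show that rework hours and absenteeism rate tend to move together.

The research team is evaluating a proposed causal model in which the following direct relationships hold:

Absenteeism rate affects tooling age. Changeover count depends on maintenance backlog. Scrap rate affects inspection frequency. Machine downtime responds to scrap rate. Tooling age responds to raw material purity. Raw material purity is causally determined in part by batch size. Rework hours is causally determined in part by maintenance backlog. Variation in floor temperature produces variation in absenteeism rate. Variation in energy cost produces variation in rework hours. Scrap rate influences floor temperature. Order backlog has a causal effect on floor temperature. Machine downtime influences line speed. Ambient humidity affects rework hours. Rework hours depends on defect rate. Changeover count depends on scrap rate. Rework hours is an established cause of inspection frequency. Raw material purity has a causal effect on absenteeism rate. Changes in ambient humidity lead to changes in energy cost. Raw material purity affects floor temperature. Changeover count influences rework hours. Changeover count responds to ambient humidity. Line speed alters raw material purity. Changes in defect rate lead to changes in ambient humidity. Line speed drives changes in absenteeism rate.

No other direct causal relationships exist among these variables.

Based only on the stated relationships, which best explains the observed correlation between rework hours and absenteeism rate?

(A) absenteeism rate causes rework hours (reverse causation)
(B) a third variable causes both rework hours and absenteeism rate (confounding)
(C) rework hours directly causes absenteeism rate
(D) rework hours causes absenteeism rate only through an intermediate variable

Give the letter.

B

Scrap rate causes rework hours (scrap rate → changeover count → rework hours) and absenteeism rate (scrap rate → floor temperature → absenteeism rate) — a common cause creating the correlation.
There is no stated path from rework hours to absenteeism rate or from absenteeism rate to rework hours, so neither direct nor reverse causation applies.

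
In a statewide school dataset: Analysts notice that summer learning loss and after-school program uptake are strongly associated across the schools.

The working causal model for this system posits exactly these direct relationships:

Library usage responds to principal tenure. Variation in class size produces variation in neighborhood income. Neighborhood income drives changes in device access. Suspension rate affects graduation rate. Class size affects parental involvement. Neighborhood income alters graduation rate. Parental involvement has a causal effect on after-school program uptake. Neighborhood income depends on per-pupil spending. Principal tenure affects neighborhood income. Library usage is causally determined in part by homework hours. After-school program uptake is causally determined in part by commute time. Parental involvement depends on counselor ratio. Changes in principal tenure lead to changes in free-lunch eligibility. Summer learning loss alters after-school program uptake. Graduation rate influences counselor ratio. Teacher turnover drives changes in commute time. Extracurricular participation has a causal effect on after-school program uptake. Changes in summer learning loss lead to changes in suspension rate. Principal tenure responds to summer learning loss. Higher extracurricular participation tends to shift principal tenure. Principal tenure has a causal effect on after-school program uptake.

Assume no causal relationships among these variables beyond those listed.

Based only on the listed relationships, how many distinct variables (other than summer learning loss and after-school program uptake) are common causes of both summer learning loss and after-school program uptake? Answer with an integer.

No listed variable has a causal path to both summer learning loss and after-school program uptake, so there are no common causes.

0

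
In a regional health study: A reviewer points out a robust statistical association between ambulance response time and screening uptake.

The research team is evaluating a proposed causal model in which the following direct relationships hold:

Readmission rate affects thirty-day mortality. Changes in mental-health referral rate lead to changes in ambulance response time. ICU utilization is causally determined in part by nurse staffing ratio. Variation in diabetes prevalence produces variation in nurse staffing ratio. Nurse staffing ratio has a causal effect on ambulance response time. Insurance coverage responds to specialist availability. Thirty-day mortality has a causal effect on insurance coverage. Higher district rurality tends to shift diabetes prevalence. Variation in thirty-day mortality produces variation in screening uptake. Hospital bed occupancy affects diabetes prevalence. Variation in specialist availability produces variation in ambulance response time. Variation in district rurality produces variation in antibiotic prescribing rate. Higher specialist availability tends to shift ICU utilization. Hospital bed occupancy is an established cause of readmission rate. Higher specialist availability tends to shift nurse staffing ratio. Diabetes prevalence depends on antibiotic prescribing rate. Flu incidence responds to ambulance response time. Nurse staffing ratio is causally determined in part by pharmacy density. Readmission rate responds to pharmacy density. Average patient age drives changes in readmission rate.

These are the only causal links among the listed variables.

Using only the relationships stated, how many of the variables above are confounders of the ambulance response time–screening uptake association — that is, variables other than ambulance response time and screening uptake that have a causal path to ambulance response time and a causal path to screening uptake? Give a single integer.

The common causes are: hospital bed occupancy (to ambulance response time via hospital bed occupancy → diabetes prevalence → nurse staffing ratio → ambulance response time; to screening uptake via hospital bed occupancy → readmission rate → thirty-day mortality → screening uptake); pharmacy density (to ambulance response time via pharmacy density → nurse staffing ratio → ambulance response time; to screening uptake via pharmacy density → readmission rate → thirty-day mortality → screening uptake).
Every other variable lacks a causal path to at least one of ambulance response time and screening uptake.

2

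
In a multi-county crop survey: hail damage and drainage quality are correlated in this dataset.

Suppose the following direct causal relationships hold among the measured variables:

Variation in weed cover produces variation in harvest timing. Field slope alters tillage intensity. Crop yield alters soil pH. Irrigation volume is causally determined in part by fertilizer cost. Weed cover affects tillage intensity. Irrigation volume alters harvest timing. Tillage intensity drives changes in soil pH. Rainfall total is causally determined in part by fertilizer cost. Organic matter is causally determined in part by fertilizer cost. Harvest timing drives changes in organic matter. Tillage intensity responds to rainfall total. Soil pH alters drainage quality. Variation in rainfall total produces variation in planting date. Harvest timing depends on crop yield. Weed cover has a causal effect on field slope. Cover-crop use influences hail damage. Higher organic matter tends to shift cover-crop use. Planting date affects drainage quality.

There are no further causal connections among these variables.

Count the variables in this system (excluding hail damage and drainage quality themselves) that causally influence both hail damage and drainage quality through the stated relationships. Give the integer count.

The common causes are: crop yield (to hail damage via crop yield → harvest timing → organic matter → cover-crop use → hail damage; to drainage quality via crop yield → soil pH → drainage quality); fertilizer cost (to hail damage via fertilizer cost → organic matter → cover-crop use → hail damage; to drainage quality via fertilizer cost → rainfall total → planting date → drainage quality); weed cover (to hail damage via weed cover → harvest timing → organic matter → cover-crop use → hail damage; to drainage quality via weed cover → tillage intensity → soil pH → drainage quality).
Every other variable lacks a causal path to at least one of hail damage and drainage quality.

3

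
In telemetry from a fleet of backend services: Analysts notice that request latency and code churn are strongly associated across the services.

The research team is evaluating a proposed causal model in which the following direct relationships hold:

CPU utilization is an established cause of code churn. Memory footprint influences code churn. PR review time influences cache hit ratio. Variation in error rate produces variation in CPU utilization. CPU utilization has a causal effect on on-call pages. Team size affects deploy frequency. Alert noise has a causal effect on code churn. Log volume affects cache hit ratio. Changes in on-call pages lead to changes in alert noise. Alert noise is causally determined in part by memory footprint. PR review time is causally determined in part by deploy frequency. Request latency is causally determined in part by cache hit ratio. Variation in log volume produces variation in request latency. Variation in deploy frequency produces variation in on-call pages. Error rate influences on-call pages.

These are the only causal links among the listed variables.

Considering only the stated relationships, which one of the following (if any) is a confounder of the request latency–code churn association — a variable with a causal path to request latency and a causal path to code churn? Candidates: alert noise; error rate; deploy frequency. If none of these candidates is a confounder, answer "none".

deploy frequency

Deploy frequency causes request latency (deploy frequency → PR review time → cache hit ratio → request latency) and also causes code churn (deploy frequency → on-call pages → alert noise → code churn); it is a common cause of both.
Each of the other candidates lacks a causal path to at least one of request latency and code churn, so they do not confound the relationship.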